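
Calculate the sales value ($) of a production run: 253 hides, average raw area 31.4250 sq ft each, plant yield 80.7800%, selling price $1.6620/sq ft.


Raw_total = N * avg_area = 253 * 31.4250 = 7950.5250 sq ft
Finished = Raw_total * yield / 100 = 7950.5250 * 80.7800 / 100 = 6422.4341 sq ft
Value = Finished * price = 6422.4341 * 1.6620 = 10674.0855 $


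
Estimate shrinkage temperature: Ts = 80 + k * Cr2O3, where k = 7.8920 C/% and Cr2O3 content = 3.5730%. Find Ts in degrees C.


Formula: Ts = 80 + k * Cr2O3
Substituting: Ts = 80 + 7.8920 * 3.5730
Result: 108.1981 C


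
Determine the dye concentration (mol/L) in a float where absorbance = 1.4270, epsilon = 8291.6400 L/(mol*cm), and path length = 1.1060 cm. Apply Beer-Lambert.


Formula: c = A / (epsilon * l)
Substituting: c = 1.4270 / (8291.6400 * 1.1060)
Result: 1.5561e-04 mol/L


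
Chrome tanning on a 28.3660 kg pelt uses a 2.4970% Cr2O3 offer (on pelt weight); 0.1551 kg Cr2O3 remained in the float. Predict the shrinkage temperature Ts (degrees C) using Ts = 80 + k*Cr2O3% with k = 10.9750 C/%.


Offered = pelt * offer_pct / 100 = 28.3660 * 2.4970 / 100 = 0.7083 kg
Uptake = offered - residual = 0.7083 - 0.1551 = 0.5532 kg
Cr2O3% on pelt = uptake / pelt * 100 = 0.5532 / 28.3660 * 100 = 1.9502 %
Ts = 80 + k * Cr2O3% = 80 + 10.9750 * 1.9502 = 101.4036 C


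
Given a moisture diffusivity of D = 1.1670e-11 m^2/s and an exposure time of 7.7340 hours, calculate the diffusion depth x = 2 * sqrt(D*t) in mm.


t = 7.7340 hr * 3600 = 27842.4000 s
D * t = 1.1670e-11 * 27842.4000 = 3.2492e-07
x = 2 * sqrt(D*t) = 2 * sqrt(3.2492e-07) = 0.00114004 m = 1.1400 mm


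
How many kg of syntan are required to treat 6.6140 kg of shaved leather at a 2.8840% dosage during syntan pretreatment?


Formula: Syntan = substrate * pct / 100
Substituting: Syntan = 6.6140 * 2.8840 / 100
Result: 0.1907 kg


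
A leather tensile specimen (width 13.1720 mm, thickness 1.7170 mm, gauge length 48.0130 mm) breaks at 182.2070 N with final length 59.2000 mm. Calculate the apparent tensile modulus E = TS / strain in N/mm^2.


TS = F / (w * t) = 182.2070 / (13.1720 * 1.7170) = 8.0564 N/mm^2
strain = (Lf - L0) / L0 = (59.2000 - 48.0130) / 48.0130 = 0.2330
E = TS / strain = 8.0564 / 0.2330 = 34.5771 N/mm^2


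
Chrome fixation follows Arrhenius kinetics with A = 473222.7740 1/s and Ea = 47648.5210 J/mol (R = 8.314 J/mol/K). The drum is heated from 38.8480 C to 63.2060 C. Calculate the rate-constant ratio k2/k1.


T1 = 38.8480 + 273.15 = 311.9980 K; T2 = 63.2060 + 273.15 = 336.3560 K
k1 = A * exp(-Ea/(R*T1)) = 473222.7740 * exp(-47648.5210/(8.314*311.9980)) = 0.00498278 1/s
k2 = A * exp(-Ea/(R*T2)) = 473222.7740 * exp(-47648.5210/(8.314*336.3560)) = 0.0188446 1/s
k2/k1 = 0.0188446 / 0.00498278 = 3.7820


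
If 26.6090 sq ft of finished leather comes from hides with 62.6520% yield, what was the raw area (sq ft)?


Formula: raw = finished * 100 / yield
Substituting: raw = 26.6090 * 100 / 62.6520
Result: 42.4711 sq ft


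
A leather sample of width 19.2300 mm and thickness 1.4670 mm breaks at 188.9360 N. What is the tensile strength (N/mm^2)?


Formula: TS = force / (width * thickness)
Substituting: TS = 188.9360 / (19.2300 * 1.4670)
Result: 6.6974 N/mm^2


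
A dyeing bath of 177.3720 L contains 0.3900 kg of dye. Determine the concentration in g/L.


Formula: Conc = dye_mass(kg) / volume(L) * 1000
Substituting: Conc = 0.3900 / 177.3720 * 1000
Result: 2.1988 g/L


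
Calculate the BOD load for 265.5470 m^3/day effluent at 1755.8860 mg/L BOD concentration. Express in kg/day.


Formula: BOD_load = volume * conc / 1000
Substituting: BOD_load = 265.5470 * 1755.8860 / 1000
Result: 466.2703 kg/day


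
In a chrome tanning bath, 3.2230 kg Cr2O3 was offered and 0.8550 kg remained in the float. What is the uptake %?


Formula: Uptake = (offered - residual) / offered * 100
Substituting: Uptake = (3.2230 - 0.8550) / 3.2230 * 100
Result: 73.4719 %


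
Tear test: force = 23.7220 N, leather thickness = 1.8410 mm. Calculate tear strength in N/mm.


Formula: Tear strength = force / thickness
Substituting: Tear strength = 23.7220 / 1.8410
Result: 12.8854 N/mm


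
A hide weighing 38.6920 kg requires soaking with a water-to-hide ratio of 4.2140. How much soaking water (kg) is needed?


Formula: Water = hide_weight * ratio
Substituting: Water = 38.6920 * 4.2140
Result: 163.0481 kg


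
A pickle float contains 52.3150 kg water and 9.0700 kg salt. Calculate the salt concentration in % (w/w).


Formula: Conc = salt / (water + salt) * 100
Substituting: Conc = 9.0700 / (52.3150 + 9.0700) * 100
Result: 14.7756 %


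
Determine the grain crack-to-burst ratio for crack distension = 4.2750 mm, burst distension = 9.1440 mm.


Formula: Ratio = crack / burst
Substituting: Ratio = 4.2750 / 9.1440
Result: 0.4675


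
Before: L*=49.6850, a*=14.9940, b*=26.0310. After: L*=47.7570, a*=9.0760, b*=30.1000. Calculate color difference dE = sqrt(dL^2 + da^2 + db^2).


dL = -1.9280, da = -5.9180, db = 4.0690
dE = sqrt((-1.9280)^2 + (-5.9180)^2 + 4.0690^2) = 7.4362


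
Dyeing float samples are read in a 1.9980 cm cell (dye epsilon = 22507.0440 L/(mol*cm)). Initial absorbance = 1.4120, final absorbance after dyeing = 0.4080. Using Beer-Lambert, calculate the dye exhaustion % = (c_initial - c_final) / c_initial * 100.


c_initial = A_i / (epsilon * l) = 1.4120 / (22507.0440 * 1.9980) = 3.1399e-05 mol/L
c_final = A_f / (epsilon * l) = 0.4080 / (22507.0440 * 1.9980) = 9.0729e-06 mol/L
Exhaustion = (c_initial - c_final) / c_initial * 100 = (3.1399e-05 - 9.0729e-06) / 3.1399e-05 * 100 = 71.1048 %


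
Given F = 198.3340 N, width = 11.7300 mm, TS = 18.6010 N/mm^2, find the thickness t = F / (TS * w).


Formula: t = F / (TS * w)
Substituting: t = 198.3340 / (18.6010 * 11.7300)
Result: 0.9090 mm


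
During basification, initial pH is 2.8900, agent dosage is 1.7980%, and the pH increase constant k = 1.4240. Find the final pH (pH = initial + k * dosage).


Formula: pH_final = pH_initial + k * base_pct
Substituting: pH_final = 2.8900 + 1.4240 * 1.7980
Result: 5.4504


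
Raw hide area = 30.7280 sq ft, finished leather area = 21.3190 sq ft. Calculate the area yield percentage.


Formula: Yield = finished / raw * 100
Substituting: Yield = 21.3190 / 30.7280 * 100
Result: 69.3797 %


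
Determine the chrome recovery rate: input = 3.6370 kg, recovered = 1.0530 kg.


Formula: Recovery = recovered / input * 100
Substituting: Recovery = 1.0530 / 3.6370 * 100
Result: 28.9524 %


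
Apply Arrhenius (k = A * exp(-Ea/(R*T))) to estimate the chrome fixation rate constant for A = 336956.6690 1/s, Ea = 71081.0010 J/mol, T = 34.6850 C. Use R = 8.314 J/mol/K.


T_K = T_C + 273.15 = 34.6850 + 273.15 = 307.8350 K
exponent = -Ea / (R * T_K) = -71081.0010 / (8.314 * 307.8350) = -27.7732
k = A * exp(exponent) = 336956.6690 * exp(-27.7732) = 2.9231e-07 1/s


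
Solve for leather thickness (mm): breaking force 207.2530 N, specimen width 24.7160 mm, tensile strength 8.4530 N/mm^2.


Formula: t = F / (TS * w)
Substituting: t = 207.2530 / (8.4530 * 24.7160)
Result: 0.9920 mm


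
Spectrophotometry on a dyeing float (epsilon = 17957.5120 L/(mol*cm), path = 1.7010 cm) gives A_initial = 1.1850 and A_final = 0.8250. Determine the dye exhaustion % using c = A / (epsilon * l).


c_initial = A_i / (epsilon * l) = 1.1850 / (17957.5120 * 1.7010) = 3.8794e-05 mol/L
c_final = A_f / (epsilon * l) = 0.8250 / (17957.5120 * 1.7010) = 2.7009e-05 mol/L
Exhaustion = (c_initial - c_final) / c_initial * 100 = (3.8794e-05 - 2.7009e-05) / 3.8794e-05 * 100 = 30.3797 %


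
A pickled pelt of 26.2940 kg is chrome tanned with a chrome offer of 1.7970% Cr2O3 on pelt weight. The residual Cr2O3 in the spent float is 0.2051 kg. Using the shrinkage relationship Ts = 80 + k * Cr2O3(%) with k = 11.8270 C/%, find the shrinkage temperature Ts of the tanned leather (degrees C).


Offered = pelt * offer_pct / 100 = 26.2940 * 1.7970 / 100 = 0.4725 kg
Uptake = offered - residual = 0.4725 - 0.2051 = 0.2674 kg
Cr2O3% on pelt = uptake / pelt * 100 = 0.2674 / 26.2940 * 100 = 1.0170 %
Ts = 80 + k * Cr2O3% = 80 + 11.8270 * 1.0170 = 92.0278 C


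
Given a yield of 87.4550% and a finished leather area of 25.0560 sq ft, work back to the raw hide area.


Formula: raw = finished * 100 / yield
Substituting: raw = 25.0560 * 100 / 87.4550
Result: 28.6502 sq ft


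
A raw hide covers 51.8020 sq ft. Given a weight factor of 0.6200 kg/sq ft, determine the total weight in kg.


Formula: Weight = area * weight_per_sqft
Substituting: Weight = 51.8020 * 0.6200
Result: 32.1172 kg


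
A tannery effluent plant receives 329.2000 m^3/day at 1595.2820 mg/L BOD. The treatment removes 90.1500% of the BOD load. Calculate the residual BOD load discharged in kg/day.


Load_in = volume * conc / 1000 = 329.2000 * 1595.2820 / 1000 = 525.1668 kg/day
Removed = Load_in * eff / 100 = 525.1668 * 90.1500 / 100 = 473.4379 kg/day
Load_out = Load_in - Removed = 525.1668 - 473.4379 = 51.7289 kg/day


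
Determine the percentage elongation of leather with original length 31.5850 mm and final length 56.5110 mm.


Formula: Elongation = (Lf - L0) / L0 * 100
Substituting: Elongation = (56.5110 - 31.5850) / 31.5850 * 100
Result: 78.9172 %


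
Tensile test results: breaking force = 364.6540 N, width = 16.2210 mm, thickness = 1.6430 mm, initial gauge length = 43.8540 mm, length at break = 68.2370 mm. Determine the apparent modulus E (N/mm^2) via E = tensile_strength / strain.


TS = F / (w * t) = 364.6540 / (16.2210 * 1.6430) = 13.6825 N/mm^2
strain = (Lf - L0) / L0 = (68.2370 - 43.8540) / 43.8540 = 0.5560
E = TS / strain = 13.6825 / 0.5560 = 24.6087 N/mm^2


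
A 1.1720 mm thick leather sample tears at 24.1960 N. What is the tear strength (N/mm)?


Formula: Tear strength = force / thickness
Substituting: Tear strength = 24.1960 / 1.1720
Result: 20.6451 N/mm


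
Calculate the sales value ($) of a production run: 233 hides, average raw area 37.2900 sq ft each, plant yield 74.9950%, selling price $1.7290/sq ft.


Raw_total = N * avg_area = 233 * 37.2900 = 8688.5700 sq ft
Finished = Raw_total * yield / 100 = 8688.5700 * 74.9950 / 100 = 6515.9931 sq ft
Value = Finished * price = 6515.9931 * 1.7290 = 11266.1520 $


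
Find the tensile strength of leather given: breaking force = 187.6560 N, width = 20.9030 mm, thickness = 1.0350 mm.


Formula: TS = force / (width * thickness)
Substituting: TS = 187.6560 / (20.9030 * 1.0350)
Result: 8.6739 N/mm^2


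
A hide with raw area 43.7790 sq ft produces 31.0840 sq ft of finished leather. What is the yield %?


Formula: Yield = finished / raw * 100
Substituting: Yield = 31.0840 / 43.7790 * 100
Result: 71.0021 %


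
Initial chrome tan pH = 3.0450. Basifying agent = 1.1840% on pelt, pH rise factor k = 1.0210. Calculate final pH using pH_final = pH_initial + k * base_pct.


Formula: pH_final = pH_initial + k * base_pct
Substituting: pH_final = 3.0450 + 1.0210 * 1.1840
Result: 4.2539


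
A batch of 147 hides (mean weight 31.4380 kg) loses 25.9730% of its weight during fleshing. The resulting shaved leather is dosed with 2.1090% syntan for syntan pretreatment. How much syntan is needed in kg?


Total_raw = N * avg_wt = 147 * 31.4380 = 4621.3860 kg
Substrate = Total_raw * (1 - loss/100) = 4621.3860 * (1 - 25.9730/100) = 3421.0734 kg
Syntan = Substrate * pct / 100 = 3421.0734 * 2.1090 / 100 = 72.1504 kg


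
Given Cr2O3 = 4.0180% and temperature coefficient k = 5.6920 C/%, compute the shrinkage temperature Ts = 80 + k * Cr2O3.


Formula: Ts = 80 + k * Cr2O3
Substituting: Ts = 80 + 5.6920 * 4.0180
Result: 102.8705 C


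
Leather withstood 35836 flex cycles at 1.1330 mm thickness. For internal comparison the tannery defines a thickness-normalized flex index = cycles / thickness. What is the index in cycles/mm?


Formula: Index = cycles / thickness
Substituting: Index = 35836 / 1.1330
Result: 31629.3027 cycles/mm


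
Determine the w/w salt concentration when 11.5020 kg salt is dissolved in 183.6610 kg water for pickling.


Formula: Conc = salt / (water + salt) * 100
Substituting: Conc = 11.5020 / (183.6610 + 11.5020) * 100
Result: 5.8935 %


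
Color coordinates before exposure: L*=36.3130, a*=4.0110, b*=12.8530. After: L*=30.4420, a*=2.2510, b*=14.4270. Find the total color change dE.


dL = -5.8710, da = -1.7600, db = 1.5740
dE = sqrt((-5.8710)^2 + (-1.7600)^2 + 1.5740^2) = 6.3280


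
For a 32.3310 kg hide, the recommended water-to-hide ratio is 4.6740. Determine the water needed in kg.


Formula: Water = hide_weight * ratio
Substituting: Water = 32.3310 * 4.6740
Result: 151.1151 kg


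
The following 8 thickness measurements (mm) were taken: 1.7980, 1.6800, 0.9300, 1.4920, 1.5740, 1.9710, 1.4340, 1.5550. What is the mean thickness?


Formula: Average = sum / n
Substituting: Average = 12.4340 / 8
Result: 1.5542 mm


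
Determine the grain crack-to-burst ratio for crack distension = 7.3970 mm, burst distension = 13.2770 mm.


Formula: Ratio = crack / burst
Substituting: Ratio = 7.3970 / 13.2770
Result: 0.5571


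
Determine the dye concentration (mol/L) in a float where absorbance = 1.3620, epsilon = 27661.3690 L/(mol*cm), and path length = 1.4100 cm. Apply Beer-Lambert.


Formula: c = A / (epsilon * l)
Substituting: c = 1.3620 / (27661.3690 * 1.4100)
Result: 3.4921e-05 mol/L


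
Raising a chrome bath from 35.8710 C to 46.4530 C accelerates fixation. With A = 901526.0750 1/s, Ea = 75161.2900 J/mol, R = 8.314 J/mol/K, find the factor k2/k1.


T1 = 35.8710 + 273.15 = 309.0210 K; T2 = 46.4530 + 273.15 = 319.6030 K
k1 = A * exp(-Ea/(R*T1)) = 901526.0750 * exp(-75161.2900/(8.314*309.0210)) = 1.7775e-07 1/s
k2 = A * exp(-Ea/(R*T2)) = 901526.0750 * exp(-75161.2900/(8.314*319.6030)) = 4.6824e-07 1/s
k2/k1 = 4.6824e-07 / 1.7775e-07 = 2.6343


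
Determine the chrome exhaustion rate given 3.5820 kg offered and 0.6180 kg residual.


Formula: Uptake = (offered - residual) / offered * 100
Substituting: Uptake = (3.5820 - 0.6180) / 3.5820 * 100
Result: 82.7471 %


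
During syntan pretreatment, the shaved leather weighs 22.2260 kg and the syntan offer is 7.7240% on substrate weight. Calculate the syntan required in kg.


Formula: Syntan = substrate * pct / 100
Substituting: Syntan = 22.2260 * 7.7240 / 100
Result: 1.7167 kg


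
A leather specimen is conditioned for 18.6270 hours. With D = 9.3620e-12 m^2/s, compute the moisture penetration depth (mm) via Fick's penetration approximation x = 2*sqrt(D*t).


t = 18.6270 hr * 3600 = 67057.2000 s
D * t = 9.3620e-12 * 67057.2000 = 6.2779e-07
x = 2 * sqrt(D*t) = 2 * sqrt(6.2779e-07) = 0.00158466 m = 1.5847 mm


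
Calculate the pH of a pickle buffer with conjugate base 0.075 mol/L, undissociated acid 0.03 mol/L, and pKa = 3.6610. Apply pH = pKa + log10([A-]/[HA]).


ratio = [A-] / [HA] = 0.075 / 0.03 = 2.5000
log10(ratio) = 0.3979
pH = pKa + log10(ratio) = 3.6610 + 0.3979 = 4.0589


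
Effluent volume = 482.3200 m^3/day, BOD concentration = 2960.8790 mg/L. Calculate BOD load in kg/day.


Formula: BOD_load = volume * conc / 1000
Substituting: BOD_load = 482.3200 * 2960.8790 / 1000
Result: 1428.0912 kg/day


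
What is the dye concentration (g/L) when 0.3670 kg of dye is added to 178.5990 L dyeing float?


Formula: Conc = dye_mass(kg) / volume(L) * 1000
Substituting: Conc = 0.3670 / 178.5990 * 1000
Result: 2.0549 g/L


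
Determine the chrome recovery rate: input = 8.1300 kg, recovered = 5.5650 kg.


Formula: Recovery = recovered / input * 100
Substituting: Recovery = 5.5650 / 8.1300 * 100
Result: 68.4502 %


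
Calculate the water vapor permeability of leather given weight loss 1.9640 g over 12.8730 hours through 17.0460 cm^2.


Formula: WVP = loss / (area * time)
Substituting: WVP = 1.9640 / (17.0460 * 12.8730)
Result: 0.00895033 g/(cm^2*hr)


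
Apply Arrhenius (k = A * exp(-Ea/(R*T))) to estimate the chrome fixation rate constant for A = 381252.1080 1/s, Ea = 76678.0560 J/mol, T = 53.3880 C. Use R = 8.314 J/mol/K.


T_K = T_C + 273.15 = 53.3880 + 273.15 = 326.5380 K
exponent = -Ea / (R * T_K) = -76678.0560 / (8.314 * 326.5380) = -28.2441
k = A * exp(exponent) = 381252.1080 * exp(-28.2441) = 2.0652e-07 1/s


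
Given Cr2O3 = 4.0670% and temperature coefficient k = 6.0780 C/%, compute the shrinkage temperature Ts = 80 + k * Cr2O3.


Formula: Ts = 80 + k * Cr2O3
Substituting: Ts = 80 + 6.0780 * 4.0670
Result: 104.7192 C


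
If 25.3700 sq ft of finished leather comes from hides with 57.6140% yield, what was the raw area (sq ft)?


Formula: raw = finished * 100 / yield
Substituting: raw = 25.3700 * 100 / 57.6140
Result: 44.0344 sq ft


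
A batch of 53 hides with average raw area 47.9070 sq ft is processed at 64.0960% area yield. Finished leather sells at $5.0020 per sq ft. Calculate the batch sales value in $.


Raw_total = N * avg_area = 53 * 47.9070 = 2539.0710 sq ft
Finished = Raw_total * yield / 100 = 2539.0710 * 64.0960 / 100 = 1627.4429 sq ft
Value = Finished * price = 1627.4429 * 5.0020 = 8140.4696 $


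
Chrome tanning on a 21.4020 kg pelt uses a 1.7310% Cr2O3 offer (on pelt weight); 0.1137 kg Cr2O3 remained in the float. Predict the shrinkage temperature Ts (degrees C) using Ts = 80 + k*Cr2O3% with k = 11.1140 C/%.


Offered = pelt * offer_pct / 100 = 21.4020 * 1.7310 / 100 = 0.3705 kg
Uptake = offered - residual = 0.3705 - 0.1137 = 0.2568 kg
Cr2O3% on pelt = uptake / pelt * 100 = 0.2568 / 21.4020 * 100 = 1.1997 %
Ts = 80 + k * Cr2O3% = 80 + 11.1140 * 1.1997 = 93.3339 C


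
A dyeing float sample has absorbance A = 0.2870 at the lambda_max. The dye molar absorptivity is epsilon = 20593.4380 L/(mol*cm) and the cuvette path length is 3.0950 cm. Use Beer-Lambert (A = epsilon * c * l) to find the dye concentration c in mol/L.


Formula: c = A / (epsilon * l)
Substituting: c = 0.2870 / (20593.4380 * 3.0950)
Result: 4.5029e-06 mol/L


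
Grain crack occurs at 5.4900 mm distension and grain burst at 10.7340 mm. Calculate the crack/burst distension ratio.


Formula: Ratio = crack / burst
Substituting: Ratio = 5.4900 / 10.7340
Result: 0.5115


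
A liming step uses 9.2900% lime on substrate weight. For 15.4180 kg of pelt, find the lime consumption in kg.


Formula: Lime = substrate * pct / 100
Substituting: Lime = 15.4180 * 9.2900 / 100
Result: 1.4323 kg


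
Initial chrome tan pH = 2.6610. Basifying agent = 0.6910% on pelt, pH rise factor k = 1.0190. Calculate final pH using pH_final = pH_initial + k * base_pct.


Formula: pH_final = pH_initial + k * base_pct
Substituting: pH_final = 2.6610 + 1.0190 * 0.6910
Result: 3.3651


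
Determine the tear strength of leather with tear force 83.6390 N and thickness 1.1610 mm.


Formula: Tear strength = force / thickness
Substituting: Tear strength = 83.6390 / 1.1610
Result: 72.0405 N/mm


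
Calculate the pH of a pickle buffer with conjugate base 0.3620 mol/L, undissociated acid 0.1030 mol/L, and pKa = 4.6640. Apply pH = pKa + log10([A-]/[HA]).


ratio = [A-] / [HA] = 0.3620 / 0.1030 = 3.5146
log10(ratio) = 0.5459
pH = pKa + log10(ratio) = 4.6640 + 0.5459 = 5.2099


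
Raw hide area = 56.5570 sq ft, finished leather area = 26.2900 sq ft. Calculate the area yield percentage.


Formula: Yield = finished / raw * 100
Substituting: Yield = 26.2900 / 56.5570 * 100
Result: 46.4841 %


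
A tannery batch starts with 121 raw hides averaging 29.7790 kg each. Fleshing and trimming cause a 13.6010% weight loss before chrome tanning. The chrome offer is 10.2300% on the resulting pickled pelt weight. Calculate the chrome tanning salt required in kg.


Total_raw = N * avg_wt = 121 * 29.7790 = 3603.2590 kg
Substrate = Total_raw * (1 - loss/100) = 3603.2590 * (1 - 13.6010/100) = 3113.1797 kg
Chrome = Substrate * pct / 100 = 3113.1797 * 10.2300 / 100 = 318.4783 kg


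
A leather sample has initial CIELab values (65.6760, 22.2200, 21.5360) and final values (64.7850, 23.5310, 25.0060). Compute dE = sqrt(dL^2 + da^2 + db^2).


dL = -0.8910, da = 1.3110, db = 3.4700
dE = sqrt((-0.8910)^2 + 1.3110^2 + 3.4700^2) = 3.8149


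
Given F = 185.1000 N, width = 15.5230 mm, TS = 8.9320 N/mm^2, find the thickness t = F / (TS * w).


Formula: t = F / (TS * w)
Substituting: t = 185.1000 / (8.9320 * 15.5230)
Result: 1.3350 mm


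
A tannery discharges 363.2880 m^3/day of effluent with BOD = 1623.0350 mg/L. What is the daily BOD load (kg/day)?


Formula: BOD_load = volume * conc / 1000
Substituting: BOD_load = 363.2880 * 1623.0350 / 1000
Result: 589.6291 kg/day


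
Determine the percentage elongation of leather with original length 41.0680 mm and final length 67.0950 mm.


Formula: Elongation = (Lf - L0) / L0 * 100
Substituting: Elongation = (67.0950 - 41.0680) / 41.0680 * 100
Result: 63.3754 %


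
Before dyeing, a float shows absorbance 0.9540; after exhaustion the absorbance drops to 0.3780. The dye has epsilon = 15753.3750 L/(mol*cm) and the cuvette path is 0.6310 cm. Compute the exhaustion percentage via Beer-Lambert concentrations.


c_initial = A_i / (epsilon * l) = 0.9540 / (15753.3750 * 0.6310) = 9.5972e-05 mol/L
c_final = A_f / (epsilon * l) = 0.3780 / (15753.3750 * 0.6310) = 3.8027e-05 mol/L
Exhaustion = (c_initial - c_final) / c_initial * 100 = (9.5972e-05 - 3.8027e-05) / 9.5972e-05 * 100 = 60.3774 %


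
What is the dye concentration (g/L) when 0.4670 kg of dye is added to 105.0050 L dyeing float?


Formula: Conc = dye_mass(kg) / volume(L) * 1000
Substituting: Conc = 0.4670 / 105.0050 * 1000
Result: 4.4474 g/L


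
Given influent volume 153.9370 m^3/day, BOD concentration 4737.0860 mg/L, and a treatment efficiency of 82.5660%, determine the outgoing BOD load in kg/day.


Load_in = volume * conc / 1000 = 153.9370 * 4737.0860 / 1000 = 729.2128 kg/day
Removed = Load_in * eff / 100 = 729.2128 * 82.5660 / 100 = 602.0818 kg/day
Load_out = Load_in - Removed = 729.2128 - 602.0818 = 127.1310 kg/day


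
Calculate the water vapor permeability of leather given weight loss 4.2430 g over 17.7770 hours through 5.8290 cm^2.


Formula: WVP = loss / (area * time)
Substituting: WVP = 4.2430 / (5.8290 * 17.7770)
Result: 0.0409469 g/(cm^2*hr)


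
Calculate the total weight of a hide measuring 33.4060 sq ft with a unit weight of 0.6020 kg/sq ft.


Formula: Weight = area * weight_per_sqft
Substituting: Weight = 33.4060 * 0.6020
Result: 20.1104 kg


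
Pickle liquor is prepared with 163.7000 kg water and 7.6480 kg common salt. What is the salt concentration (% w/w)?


Formula: Conc = salt / (water + salt) * 100
Substituting: Conc = 7.6480 / (163.7000 + 7.6480) * 100
Result: 4.4634 %


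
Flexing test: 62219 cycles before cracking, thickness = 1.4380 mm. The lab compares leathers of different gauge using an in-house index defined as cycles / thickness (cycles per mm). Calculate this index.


Formula: Index = cycles / thickness
Substituting: Index = 62219 / 1.4380
Result: 43267.7330 cycles/mm


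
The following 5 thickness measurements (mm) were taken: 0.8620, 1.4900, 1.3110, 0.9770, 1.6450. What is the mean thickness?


Formula: Average = sum / n
Substituting: Average = 6.2850 / 5
Result: 1.2570 mm


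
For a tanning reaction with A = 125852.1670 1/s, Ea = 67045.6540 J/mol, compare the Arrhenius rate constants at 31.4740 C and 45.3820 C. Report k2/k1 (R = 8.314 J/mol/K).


T1 = 31.4740 + 273.15 = 304.6240 K; T2 = 45.3820 + 273.15 = 318.5320 K
k1 = A * exp(-Ea/(R*T1)) = 125852.1670 * exp(-67045.6540/(8.314*304.6240)) = 4.0083e-07 1/s
k2 = A * exp(-Ea/(R*T2)) = 125852.1670 * exp(-67045.6540/(8.314*318.5320)) = 1.2733e-06 1/s
k2/k1 = 1.2733e-06 / 4.0083e-07 = 3.1768


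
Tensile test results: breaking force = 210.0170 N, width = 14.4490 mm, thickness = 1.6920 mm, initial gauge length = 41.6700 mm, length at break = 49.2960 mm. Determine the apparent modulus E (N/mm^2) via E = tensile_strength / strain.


TS = F / (w * t) = 210.0170 / (14.4490 * 1.6920) = 8.5905 N/mm^2
strain = (Lf - L0) / L0 = (49.2960 - 41.6700) / 41.6700 = 0.1830
E = TS / strain = 8.5905 / 0.1830 = 46.9400 N/mm^2


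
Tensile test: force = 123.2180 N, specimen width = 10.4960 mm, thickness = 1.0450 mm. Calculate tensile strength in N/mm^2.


Formula: TS = force / (width * thickness)
Substituting: TS = 123.2180 / (10.4960 * 1.0450)
Result: 11.2340 N/mm^2


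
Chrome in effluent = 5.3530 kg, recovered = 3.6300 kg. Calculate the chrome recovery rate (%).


Formula: Recovery = recovered / input * 100
Substituting: Recovery = 3.6300 / 5.3530 * 100
Result: 67.8124 %


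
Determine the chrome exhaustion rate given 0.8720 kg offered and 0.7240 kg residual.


Formula: Uptake = (offered - residual) / offered * 100
Substituting: Uptake = (0.8720 - 0.7240) / 0.8720 * 100
Result: 16.9725 %


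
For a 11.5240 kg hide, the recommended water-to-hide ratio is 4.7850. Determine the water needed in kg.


Formula: Water = hide_weight * ratio
Substituting: Water = 11.5240 * 4.7850
Result: 55.1423 kg


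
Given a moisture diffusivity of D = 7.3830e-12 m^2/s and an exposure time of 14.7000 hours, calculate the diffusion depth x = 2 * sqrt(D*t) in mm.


t = 14.7000 hr * 3600 = 52920.0000 s
D * t = 7.3830e-12 * 52920.0000 = 3.9071e-07
x = 2 * sqrt(D*t) = 2 * sqrt(3.9071e-07) = 0.00125013 m = 1.2501 mm


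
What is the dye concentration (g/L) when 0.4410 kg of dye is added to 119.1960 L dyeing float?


Formula: Conc = dye_mass(kg) / volume(L) * 1000
Substituting: Conc = 0.4410 / 119.1960 * 1000
Result: 3.6998 g/L


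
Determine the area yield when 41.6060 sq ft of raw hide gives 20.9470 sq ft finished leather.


Formula: Yield = finished / raw * 100
Substituting: Yield = 20.9470 / 41.6060 * 100
Result: 50.3461 %


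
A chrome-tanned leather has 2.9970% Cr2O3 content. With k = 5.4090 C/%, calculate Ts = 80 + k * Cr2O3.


Formula: Ts = 80 + k * Cr2O3
Substituting: Ts = 80 + 5.4090 * 2.9970
Result: 96.2108 C


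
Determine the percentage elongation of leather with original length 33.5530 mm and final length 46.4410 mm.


Formula: Elongation = (Lf - L0) / L0 * 100
Substituting: Elongation = (46.4410 - 33.5530) / 33.5530 * 100
Result: 38.4109 %


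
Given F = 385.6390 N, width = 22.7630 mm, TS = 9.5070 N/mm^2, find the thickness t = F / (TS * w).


Formula: t = F / (TS * w)
Substituting: t = 385.6390 / (9.5070 * 22.7630)
Result: 1.7820 mm


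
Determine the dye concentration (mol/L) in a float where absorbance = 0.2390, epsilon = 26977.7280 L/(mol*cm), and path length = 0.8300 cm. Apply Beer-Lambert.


Formula: c = A / (epsilon * l)
Substituting: c = 0.2390 / (26977.7280 * 0.8300)
Result: 1.0674e-05 mol/L


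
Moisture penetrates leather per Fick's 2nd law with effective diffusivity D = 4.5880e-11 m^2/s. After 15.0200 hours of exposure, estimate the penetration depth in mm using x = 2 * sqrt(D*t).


t = 15.0200 hr * 3600 = 54072.0000 s
D * t = 4.5880e-11 * 54072.0000 = 2.4808e-06
x = 2 * sqrt(D*t) = 2 * sqrt(2.4808e-06) = 0.00315013 m = 3.1501 mm


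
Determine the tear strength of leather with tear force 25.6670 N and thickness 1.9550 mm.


Formula: Tear strength = force / thickness
Substituting: Tear strength = 25.6670 / 1.9550
Result: 13.1289 N/mm


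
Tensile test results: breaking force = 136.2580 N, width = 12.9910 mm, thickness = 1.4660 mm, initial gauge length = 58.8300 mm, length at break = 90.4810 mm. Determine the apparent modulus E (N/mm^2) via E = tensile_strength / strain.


TS = F / (w * t) = 136.2580 / (12.9910 * 1.4660) = 7.1546 N/mm^2
strain = (Lf - L0) / L0 = (90.4810 - 58.8300) / 58.8300 = 0.5380
E = TS / strain = 7.1546 / 0.5380 = 13.2983 N/mm^2


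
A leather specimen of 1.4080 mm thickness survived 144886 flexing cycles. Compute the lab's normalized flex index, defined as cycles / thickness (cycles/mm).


Formula: Index = cycles / thickness
Substituting: Index = 144886 / 1.4080
Result: 102901.9886 cycles/mm


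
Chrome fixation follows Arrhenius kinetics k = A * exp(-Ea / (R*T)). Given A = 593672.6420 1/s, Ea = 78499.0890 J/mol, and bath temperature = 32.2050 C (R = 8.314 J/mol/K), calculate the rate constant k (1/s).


T_K = T_C + 273.15 = 32.2050 + 273.15 = 305.3550 K
exponent = -Ea / (R * T_K) = -78499.0890 / (8.314 * 305.3550) = -30.9207
k = A * exp(exponent) = 593672.6420 * exp(-30.9207) = 2.2123e-08 1/s


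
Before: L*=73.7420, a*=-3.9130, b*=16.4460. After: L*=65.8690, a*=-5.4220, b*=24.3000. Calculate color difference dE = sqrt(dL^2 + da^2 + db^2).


dL = -7.8730, da = -1.5090, db = 7.8540
dE = sqrt((-7.8730)^2 + (-1.5090)^2 + 7.8540^2) = 11.2226


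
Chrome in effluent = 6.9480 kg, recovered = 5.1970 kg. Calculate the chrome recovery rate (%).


Formula: Recovery = recovered / input * 100
Substituting: Recovery = 5.1970 / 6.9480 * 100
Result: 74.7985 %


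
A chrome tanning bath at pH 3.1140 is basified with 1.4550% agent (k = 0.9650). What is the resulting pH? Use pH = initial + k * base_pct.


Formula: pH_final = pH_initial + k * base_pct
Substituting: pH_final = 3.1140 + 0.9650 * 1.4550
Result: 4.5181


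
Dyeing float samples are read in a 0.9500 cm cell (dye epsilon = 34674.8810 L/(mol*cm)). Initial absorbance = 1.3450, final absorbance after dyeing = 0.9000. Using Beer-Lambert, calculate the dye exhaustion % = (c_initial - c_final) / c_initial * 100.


c_initial = A_i / (epsilon * l) = 1.3450 / (34674.8810 * 0.9500) = 4.0830e-05 mol/L
c_final = A_f / (epsilon * l) = 0.9000 / (34674.8810 * 0.9500) = 2.7321e-05 mol/L
Exhaustion = (c_initial - c_final) / c_initial * 100 = (4.0830e-05 - 2.7321e-05) / 4.0830e-05 * 100 = 33.0855 %


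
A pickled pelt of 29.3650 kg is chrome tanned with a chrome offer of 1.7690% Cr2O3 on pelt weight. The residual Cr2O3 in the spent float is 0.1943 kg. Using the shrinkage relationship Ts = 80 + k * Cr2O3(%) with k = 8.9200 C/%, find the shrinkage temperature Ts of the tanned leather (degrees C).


Offered = pelt * offer_pct / 100 = 29.3650 * 1.7690 / 100 = 0.5195 kg
Uptake = offered - residual = 0.5195 - 0.1943 = 0.3252 kg
Cr2O3% on pelt = uptake / pelt * 100 = 0.3252 / 29.3650 * 100 = 1.1073 %
Ts = 80 + k * Cr2O3% = 80 + 8.9200 * 1.1073 = 89.8774 C


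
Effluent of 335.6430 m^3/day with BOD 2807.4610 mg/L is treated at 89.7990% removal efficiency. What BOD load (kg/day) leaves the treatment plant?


Load_in = volume * conc / 1000 = 335.6430 * 2807.4610 / 1000 = 942.3046 kg/day
Removed = Load_in * eff / 100 = 942.3046 * 89.7990 / 100 = 846.1801 kg/day
Load_out = Load_in - Removed = 942.3046 - 846.1801 = 96.1245 kg/day


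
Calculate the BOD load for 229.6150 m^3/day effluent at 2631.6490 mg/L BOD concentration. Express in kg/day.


Formula: BOD_load = volume * conc / 1000
Substituting: BOD_load = 229.6150 * 2631.6490 / 1000
Result: 604.2661 kg/day


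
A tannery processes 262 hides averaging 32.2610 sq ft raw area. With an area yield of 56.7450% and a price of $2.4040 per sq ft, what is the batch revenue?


Raw_total = N * avg_area = 262 * 32.2610 = 8452.3820 sq ft
Finished = Raw_total * yield / 100 = 8452.3820 * 56.7450 / 100 = 4796.3042 sq ft
Value = Finished * price = 4796.3042 * 2.4040 = 11530.3152 $


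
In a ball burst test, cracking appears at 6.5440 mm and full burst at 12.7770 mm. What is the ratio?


Formula: Ratio = crack / burst
Substituting: Ratio = 6.5440 / 12.7770
Result: 0.5122


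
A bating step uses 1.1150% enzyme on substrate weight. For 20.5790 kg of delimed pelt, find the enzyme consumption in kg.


Formula: Enzyme = substrate * pct / 100
Substituting: Enzyme = 20.5790 * 1.1150 / 100
Result: 0.2295 kg


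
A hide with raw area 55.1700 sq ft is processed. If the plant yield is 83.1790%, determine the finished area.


Formula: finished = raw * yield / 100
Substituting: finished = 55.1700 * 83.1790 / 100
Result: 45.8899 sq ft


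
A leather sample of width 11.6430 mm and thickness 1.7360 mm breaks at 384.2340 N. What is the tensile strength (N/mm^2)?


Formula: TS = force / (width * thickness)
Substituting: TS = 384.2340 / (11.6430 * 1.7360)
Result: 19.0100 N/mm^2


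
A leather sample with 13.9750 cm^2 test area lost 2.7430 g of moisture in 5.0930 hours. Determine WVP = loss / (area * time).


Formula: WVP = loss / (area * time)
Substituting: WVP = 2.7430 / (13.9750 * 5.0930)
Result: 0.038539 g/(cm^2*hr)


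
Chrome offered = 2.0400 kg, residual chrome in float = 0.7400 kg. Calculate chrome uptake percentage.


Formula: Uptake = (offered - residual) / offered * 100
Substituting: Uptake = (2.0400 - 0.7400) / 2.0400 * 100
Result: 63.7255 %


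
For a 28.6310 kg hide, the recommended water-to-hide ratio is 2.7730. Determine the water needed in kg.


Formula: Water = hide_weight * ratio
Substituting: Water = 28.6310 * 2.7730
Result: 79.3938 kg


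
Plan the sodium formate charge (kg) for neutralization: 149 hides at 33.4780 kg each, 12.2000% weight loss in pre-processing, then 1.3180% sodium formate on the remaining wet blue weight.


Total_raw = N * avg_wt = 149 * 33.4780 = 4988.2220 kg
Substrate = Total_raw * (1 - loss/100) = 4988.2220 * (1 - 12.2000/100) = 4379.6589 kg
Neutralizer = Substrate * pct / 100 = 4379.6589 * 1.3180 / 100 = 57.7239 kg


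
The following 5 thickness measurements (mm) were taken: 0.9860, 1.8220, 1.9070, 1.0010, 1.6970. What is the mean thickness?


Formula: Average = sum / n
Substituting: Average = 7.4130 / 5
Result: 1.4826 mm


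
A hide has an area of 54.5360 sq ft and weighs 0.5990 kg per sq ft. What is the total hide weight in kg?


Formula: Weight = area * weight_per_sqft
Substituting: Weight = 54.5360 * 0.5990
Result: 32.6671 kg


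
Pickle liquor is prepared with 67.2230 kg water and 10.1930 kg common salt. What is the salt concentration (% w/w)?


Formula: Conc = salt / (water + salt) * 100
Substituting: Conc = 10.1930 / (67.2230 + 10.1930) * 100
Result: 13.1665 %


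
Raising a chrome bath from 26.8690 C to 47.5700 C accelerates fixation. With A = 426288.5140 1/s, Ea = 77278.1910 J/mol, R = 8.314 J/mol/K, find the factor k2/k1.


T1 = 26.8690 + 273.15 = 300.0190 K; T2 = 47.5700 + 273.15 = 320.7200 K
k1 = A * exp(-Ea/(R*T1)) = 426288.5140 * exp(-77278.1910/(8.314*300.0190)) = 1.4953e-08 1/s
k2 = A * exp(-Ea/(R*T2)) = 426288.5140 * exp(-77278.1910/(8.314*320.7200)) = 1.1046e-07 1/s
k2/k1 = 1.1046e-07 / 1.4953e-08 = 7.3868


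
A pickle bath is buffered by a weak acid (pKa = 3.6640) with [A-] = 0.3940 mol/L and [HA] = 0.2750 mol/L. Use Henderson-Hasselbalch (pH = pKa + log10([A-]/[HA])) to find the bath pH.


ratio = [A-] / [HA] = 0.3940 / 0.2750 = 1.4327
log10(ratio) = 0.1562
pH = pKa + log10(ratio) = 3.6640 + 0.1562 = 3.8202


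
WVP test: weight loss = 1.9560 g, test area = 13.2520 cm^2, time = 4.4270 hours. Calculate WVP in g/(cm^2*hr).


Formula: WVP = loss / (area * time)
Substituting: WVP = 1.9560 / (13.2520 * 4.4270)
Result: 0.0333409 g/(cm^2*hr)


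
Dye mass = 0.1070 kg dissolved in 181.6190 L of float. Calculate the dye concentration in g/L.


Formula: Conc = dye_mass(kg) / volume(L) * 1000
Substituting: Conc = 0.1070 / 181.6190 * 1000
Result: 0.5891 g/L


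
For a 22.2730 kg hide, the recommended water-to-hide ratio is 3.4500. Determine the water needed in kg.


Formula: Water = hide_weight * ratio
Substituting: Water = 22.2730 * 3.4500
Result: 76.8419 kg


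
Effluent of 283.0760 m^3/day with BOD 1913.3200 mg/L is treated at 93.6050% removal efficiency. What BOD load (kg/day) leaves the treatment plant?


Load_in = volume * conc / 1000 = 283.0760 * 1913.3200 / 1000 = 541.6150 kg/day
Removed = Load_in * eff / 100 = 541.6150 * 93.6050 / 100 = 506.9787 kg/day
Load_out = Load_in - Removed = 541.6150 - 506.9787 = 34.6363 kg/day


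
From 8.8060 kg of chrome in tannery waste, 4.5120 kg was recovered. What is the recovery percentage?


Formula: Recovery = recovered / input * 100
Substituting: Recovery = 4.5120 / 8.8060 * 100
Result: 51.2378 %


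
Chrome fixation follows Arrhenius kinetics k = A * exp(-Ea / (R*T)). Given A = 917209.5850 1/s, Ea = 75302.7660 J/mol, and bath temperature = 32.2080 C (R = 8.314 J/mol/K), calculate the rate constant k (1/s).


T_K = T_C + 273.15 = 32.2080 + 273.15 = 305.3580 K
exponent = -Ea / (R * T_K) = -75302.7660 / (8.314 * 305.3580) = -29.6614
k = A * exp(exponent) = 917209.5850 * exp(-29.6614) = 1.2042e-07 1/s


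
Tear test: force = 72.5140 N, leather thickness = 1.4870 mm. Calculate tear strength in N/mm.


Formula: Tear strength = force / thickness
Substituting: Tear strength = 72.5140 / 1.4870
Result: 48.7653 N/mm


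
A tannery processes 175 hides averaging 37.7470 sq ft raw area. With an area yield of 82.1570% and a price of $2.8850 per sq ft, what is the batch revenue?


Raw_total = N * avg_area = 175 * 37.7470 = 6605.7250 sq ft
Finished = Raw_total * yield / 100 = 6605.7250 * 82.1570 / 100 = 5427.0655 sq ft
Value = Finished * price = 5427.0655 * 2.8850 = 15657.0839 $


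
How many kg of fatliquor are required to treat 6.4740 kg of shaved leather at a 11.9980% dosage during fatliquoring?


Formula: Fat = substrate * pct / 100
Substituting: Fat = 6.4740 * 11.9980 / 100
Result: 0.7768 kg


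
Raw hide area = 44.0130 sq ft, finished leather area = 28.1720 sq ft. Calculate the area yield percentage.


Formula: Yield = finished / raw * 100
Substituting: Yield = 28.1720 / 44.0130 * 100
Result: 64.0084 %


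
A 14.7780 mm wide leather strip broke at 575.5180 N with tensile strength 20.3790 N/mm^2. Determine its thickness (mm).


Formula: t = F / (TS * w)
Substituting: t = 575.5180 / (20.3790 * 14.7780)
Result: 1.9110 mm


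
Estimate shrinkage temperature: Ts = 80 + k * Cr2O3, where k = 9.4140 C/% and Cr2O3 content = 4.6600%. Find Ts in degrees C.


Formula: Ts = 80 + k * Cr2O3
Substituting: Ts = 80 + 9.4140 * 4.6600
Result: 123.8692 C


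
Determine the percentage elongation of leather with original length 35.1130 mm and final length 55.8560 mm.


Formula: Elongation = (Lf - L0) / L0 * 100
Substituting: Elongation = (55.8560 - 35.1130) / 35.1130 * 100
Result: 59.0750 %


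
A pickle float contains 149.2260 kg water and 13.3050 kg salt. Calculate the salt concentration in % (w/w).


Formula: Conc = salt / (water + salt) * 100
Substituting: Conc = 13.3050 / (149.2260 + 13.3050) * 100
Result: 8.1861 %


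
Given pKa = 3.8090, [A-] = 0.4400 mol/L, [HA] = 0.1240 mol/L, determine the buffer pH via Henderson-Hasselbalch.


ratio = [A-] / [HA] = 0.4400 / 0.1240 = 3.5484
log10(ratio) = 0.5500
pH = pKa + log10(ratio) = 3.8090 + 0.5500 = 4.3590


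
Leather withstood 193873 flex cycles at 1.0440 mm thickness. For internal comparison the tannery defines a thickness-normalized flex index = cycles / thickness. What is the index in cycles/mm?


Formula: Index = cycles / thickness
Substituting: Index = 193873 / 1.0440
Result: 185702.1073 cycles/mm


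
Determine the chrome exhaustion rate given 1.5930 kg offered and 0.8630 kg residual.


Formula: Uptake = (offered - residual) / offered * 100
Substituting: Uptake = (1.5930 - 0.8630) / 1.5930 * 100
Result: 45.8255 %


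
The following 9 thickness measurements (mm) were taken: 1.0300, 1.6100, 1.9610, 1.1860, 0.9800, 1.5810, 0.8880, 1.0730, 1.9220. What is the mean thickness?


Formula: Average = sum / n
Substituting: Average = 12.2310 / 9
Result: 1.3590 mm


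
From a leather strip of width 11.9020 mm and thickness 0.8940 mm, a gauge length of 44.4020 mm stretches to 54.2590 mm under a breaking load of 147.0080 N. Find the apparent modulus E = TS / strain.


TS = F / (w * t) = 147.0080 / (11.9020 * 0.8940) = 13.8160 N/mm^2
strain = (Lf - L0) / L0 = (54.2590 - 44.4020) / 44.4020 = 0.2220
E = TS / strain = 13.8160 / 0.2220 = 62.2359 N/mm^2


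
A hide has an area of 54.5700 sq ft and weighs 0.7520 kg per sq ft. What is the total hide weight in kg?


Formula: Weight = area * weight_per_sqft
Substituting: Weight = 54.5700 * 0.7520
Result: 41.0366 kg
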